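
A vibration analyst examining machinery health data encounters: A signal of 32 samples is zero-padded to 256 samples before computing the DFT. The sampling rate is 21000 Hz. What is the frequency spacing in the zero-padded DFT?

Original DFT: N = 32, resolution = f_s/N = 21000/32 = 2625/4 Hz
Zero-padded DFT: N = 256, resolution = f_s/N = 21000/256 = 2625/32 Hz
Zero-padding interpolates the spectrum (finer frequency grid)
but does NOT improve the true spectral resolution (ability to resolve close frequencies).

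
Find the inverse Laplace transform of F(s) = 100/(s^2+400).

Standard pair: w/(s^2+w^2) <-> sin(wt)*u(t)
Recognize w^2 = 400, so w = 20; numerator 100 = 5*20.
f(t) = 5*sin(20t)*u(t)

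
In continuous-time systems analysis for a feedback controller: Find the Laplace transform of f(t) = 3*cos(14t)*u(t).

Standard pair: cos(wt)*u(t) <-> s/(s^2+w^2)
With w = 14: L{3*cos(14t)*u(t)} = 3s/(s^2+196)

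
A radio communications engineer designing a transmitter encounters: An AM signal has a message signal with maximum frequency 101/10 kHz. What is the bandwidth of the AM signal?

In AM (double-sideband), the bandwidth is twice the message frequency.
BW = 2 * f_m = 2 * 101/10 kHz = 101/5 kHz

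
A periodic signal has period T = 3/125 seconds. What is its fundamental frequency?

The fundamental frequency is the reciprocal of the period.
f = 1/T = 1/(3/125) = 125/3 Hz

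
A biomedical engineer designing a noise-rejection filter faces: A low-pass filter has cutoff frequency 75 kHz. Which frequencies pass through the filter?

A low-pass filter passes all frequencies below the cutoff frequency 75 kHz and attenuates higher frequencies.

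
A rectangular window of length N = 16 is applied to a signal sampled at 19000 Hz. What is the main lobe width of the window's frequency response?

For a rectangular window of length N,
the main lobe width in frequency is 2*f_s/N.
= 2*19000/16 = 2375 Hz
This determines the minimum frequency separation for resolving two sinusoids.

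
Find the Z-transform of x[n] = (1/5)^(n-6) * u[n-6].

Time-shifting property: if X(z) = Z{x[n]}, then Z{x[n-d]} = z^(-d) * X(z)
X(z) = z/(z - 1/5) for x[n] = (1/5)^n * u[n]
Z{x[n-6]} = z^(-6) * z/(z - 1/5) = z^(-5)/(z - 1/5)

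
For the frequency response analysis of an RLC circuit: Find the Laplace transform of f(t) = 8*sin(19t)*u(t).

Standard pair: sin(wt)*u(t) <-> w/(s^2+w^2)
With w = 19: L{8*sin(19t)*u(t)} = 152/(s^2+361)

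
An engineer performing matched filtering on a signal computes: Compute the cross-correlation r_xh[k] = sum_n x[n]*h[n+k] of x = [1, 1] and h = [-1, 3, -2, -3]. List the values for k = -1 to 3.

Both sequences indexed from 0 and zero outside their support.
Lags with overlap: k = -1 to 3.
  r_xh[-1] = x[1]*h[0] = -1
  r_xh[0] = x[0]*h[0] + x[1]*h[1] = 2
  r_xh[1] = x[0]*h[1] + x[1]*h[2] = 1
  r_xh[2] = x[0]*h[2] + x[1]*h[3] = -5
  r_xh[3] = x[0]*h[3] = -3
r_xh = [-1, 2, 1, -5, -3] (for k = -1, ..., 3)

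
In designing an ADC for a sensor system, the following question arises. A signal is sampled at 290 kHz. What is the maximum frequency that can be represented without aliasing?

The maximum frequency that can be represented without aliasing
is the Nyquist frequency: f_max = f_s / 2 = 290 kHz / 2 = 145 kHz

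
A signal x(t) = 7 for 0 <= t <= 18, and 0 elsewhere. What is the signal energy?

Energy = integral of |x(t)|^2 dt over the signal duration
= 7^2 * 18 = 49 * 18 = 882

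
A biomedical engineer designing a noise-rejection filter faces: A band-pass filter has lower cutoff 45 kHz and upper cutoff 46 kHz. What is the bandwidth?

Bandwidth = f_high - f_low
= 46 kHz - 45 kHz = 1 kHz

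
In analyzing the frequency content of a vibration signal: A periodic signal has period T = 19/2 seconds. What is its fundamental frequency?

The fundamental frequency is the reciprocal of the period.
f = 1/T = 1/(19/2) = 2/19 Hz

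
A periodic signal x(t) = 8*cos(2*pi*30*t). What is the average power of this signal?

Average power of A*cos(wt) is A^2/2.
P = 8^2 / 2 = 64/2 = 32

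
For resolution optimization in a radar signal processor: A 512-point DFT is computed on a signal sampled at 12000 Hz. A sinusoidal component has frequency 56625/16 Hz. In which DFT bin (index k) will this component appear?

DFT frequency resolution = f_s/N = 12000/512 = 375/16 Hz
Bin index k = f_signal / resolution = 56625/16 / 375/16 = 151
The signal frequency 56625/16 Hz falls in DFT bin k = 151.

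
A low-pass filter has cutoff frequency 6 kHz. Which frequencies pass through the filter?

A low-pass filter passes all frequencies below the cutoff frequency 6 kHz and attenuates higher frequencies.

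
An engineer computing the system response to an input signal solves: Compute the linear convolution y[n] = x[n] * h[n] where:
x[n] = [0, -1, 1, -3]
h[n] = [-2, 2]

y[n] = sum_k x[k]*h[n-k]. Output length = len(x) + len(h) - 1 = 4 + 2 - 1 = 5.
y[0] = 0*-2 = 0
y[1] = -1*-2 + 0*2 = 2
y[2] = 1*-2 + -1*2 = -4
y[3] = -3*-2 + 1*2 = 8
y[4] = -3*2 = -6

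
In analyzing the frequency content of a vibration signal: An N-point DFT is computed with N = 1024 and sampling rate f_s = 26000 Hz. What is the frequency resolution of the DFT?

DFT frequency resolution = f_s / N
= 26000 / 1024 = 1625/64 Hz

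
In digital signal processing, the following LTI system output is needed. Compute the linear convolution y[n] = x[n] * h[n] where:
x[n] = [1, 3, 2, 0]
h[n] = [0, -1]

y[n] = sum_k x[k]*h[n-k]. Output length = len(x) + len(h) - 1 = 4 + 2 - 1 = 5.
y[0] = 1*0 = 0
y[1] = 3*0 + 1*-1 = -1
y[2] = 2*0 + 3*-1 = -3
y[3] = 0*0 + 2*-1 = -2
y[4] = 0*-1 = 0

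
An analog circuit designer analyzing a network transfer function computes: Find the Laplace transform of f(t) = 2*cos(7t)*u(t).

Standard pair: cos(wt)*u(t) <-> s/(s^2+w^2)
With w = 7: L{2*cos(7t)*u(t)} = 2s/(s^2+49)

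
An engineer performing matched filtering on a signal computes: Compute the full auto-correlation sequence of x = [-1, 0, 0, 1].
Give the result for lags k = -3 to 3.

r_xx[k] = sum_m x[m]*x[m+k], indexed from 0, for k = -3 to 3:
  r_xx[-3] = x[3]*x[0] = -1
  r_xx[-2] = x[2]*x[0] + x[3]*x[1] = 0
  r_xx[-1] = x[1]*x[0] + x[2]*x[1] + x[3]*x[2] = 0
  r_xx[0] = x[0]*x[0] + x[1]*x[1] + x[2]*x[2] + x[3]*x[3] = 2
  r_xx[1] = x[0]*x[1] + x[1]*x[2] + x[2]*x[3] = 0
  r_xx[2] = x[0]*x[2] + x[1]*x[3] = 0
  r_xx[3] = x[0]*x[3] = -1
r_xx = [-1, 0, 0, 2, 0, 0, -1]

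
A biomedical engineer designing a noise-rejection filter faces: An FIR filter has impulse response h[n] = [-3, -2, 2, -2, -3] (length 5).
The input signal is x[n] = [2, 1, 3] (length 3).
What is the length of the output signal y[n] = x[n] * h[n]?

For linear convolution, the output length is:
len(y) = len(x) + len(h) - 1 = 3 + 5 - 1 = 7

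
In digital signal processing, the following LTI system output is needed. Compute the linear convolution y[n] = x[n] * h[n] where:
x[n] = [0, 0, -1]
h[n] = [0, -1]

y[n] = sum_k x[k]*h[n-k]. Output length = len(x) + len(h) - 1 = 3 + 2 - 1 = 4.
y[0] = 0*0 = 0
y[1] = 0*0 + 0*-1 = 0
y[2] = -1*0 + 0*-1 = 0
y[3] = -1*-1 = 1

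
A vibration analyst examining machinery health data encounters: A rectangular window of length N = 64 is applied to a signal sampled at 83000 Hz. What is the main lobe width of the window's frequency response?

For a rectangular window of length N,
the main lobe width in frequency is 2*f_s/N.
= 2*83000/64 = 10375/4 Hz
This determines the minimum frequency separation for resolving two sinusoids.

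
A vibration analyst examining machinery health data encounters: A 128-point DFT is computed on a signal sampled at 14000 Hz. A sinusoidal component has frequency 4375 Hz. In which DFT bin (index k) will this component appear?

DFT frequency resolution = f_s/N = 14000/128 = 875/8 Hz
Bin index k = f_signal / resolution = 4375 / 875/8 = 40
The signal frequency 4375 Hz falls in DFT bin k = 40.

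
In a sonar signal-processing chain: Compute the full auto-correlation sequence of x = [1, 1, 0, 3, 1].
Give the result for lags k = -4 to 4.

r_xx[k] = sum_m x[m]*x[m+k], indexed from 0, for k = -4 to 4:
  r_xx[-4] = x[4]*x[0] = 1
  r_xx[-3] = x[3]*x[0] + x[4]*x[1] = 4
  r_xx[-2] = x[2]*x[0] + x[3]*x[1] + x[4]*x[2] = 3
  r_xx[-1] = x[1]*x[0] + x[2]*x[1] + x[3]*x[2] + x[4]*x[3] = 4
  r_xx[0] = x[0]*x[0] + x[1]*x[1] + x[2]*x[2] + x[3]*x[3] + x[4]*x[4] = 12
  r_xx[1] = x[0]*x[1] + x[1]*x[2] + x[2]*x[3] + x[3]*x[4] = 4
  r_xx[2] = x[0]*x[2] + x[1]*x[3] + x[2]*x[4] = 3
  r_xx[3] = x[0]*x[3] + x[1]*x[4] = 4
  r_xx[4] = x[0]*x[4] = 1
r_xx = [1, 4, 3, 4, 12, 4, 3, 4, 1]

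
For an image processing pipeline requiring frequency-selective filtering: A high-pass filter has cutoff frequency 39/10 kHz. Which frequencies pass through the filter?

A high-pass filter passes all frequencies above the cutoff frequency 39/10 kHz and attenuates lower frequencies.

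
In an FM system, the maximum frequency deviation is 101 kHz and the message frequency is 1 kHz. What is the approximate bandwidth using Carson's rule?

Carson's rule: BW = 2*(delta_f + f_m)
= 2*(101 + 1) kHz = 204 kHz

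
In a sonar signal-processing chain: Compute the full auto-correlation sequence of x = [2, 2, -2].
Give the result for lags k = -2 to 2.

r_xx[k] = sum_m x[m]*x[m+k], indexed from 0, for k = -2 to 2:
  r_xx[-2] = x[2]*x[0] = -4
  r_xx[-1] = x[1]*x[0] + x[2]*x[1] = 0
  r_xx[0] = x[0]*x[0] + x[1]*x[1] + x[2]*x[2] = 12
  r_xx[1] = x[0]*x[1] + x[1]*x[2] = 0
  r_xx[2] = x[0]*x[2] = -4
r_xx = [-4, 0, 12, 0, -4]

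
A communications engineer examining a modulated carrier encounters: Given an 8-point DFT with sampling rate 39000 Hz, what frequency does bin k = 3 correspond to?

The frequency of DFT bin k is: f_k = k * f_s / N
f_3 = 3 * 39000 / 8 = 14625 Hz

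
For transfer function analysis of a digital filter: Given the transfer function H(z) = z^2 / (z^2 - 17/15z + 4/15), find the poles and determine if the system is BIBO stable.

Poles are roots of the denominator: z^2 - 17/15z + 4/15 = 0.
Quadratic formula: z = [-(-17/15) +/- sqrt((-17/15)^2 - 4*(4/15))] / 2
Discriminant = 289/225 - 16/15 = 49/225; sqrt = 7/15.
z = (17/15 +/- 7/15) / 2 => z = 4/5 or z = 1/3.
|p1| = 4/5, |p2| = 1/3.
For BIBO stability, all poles must lie inside the unit circle (|p| < 1).
System is STABLE since both |p| < 1.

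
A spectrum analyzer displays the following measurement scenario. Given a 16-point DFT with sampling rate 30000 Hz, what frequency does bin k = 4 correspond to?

The frequency of DFT bin k is: f_k = k * f_s / N
f_4 = 4 * 30000 / 16 = 7500 Hz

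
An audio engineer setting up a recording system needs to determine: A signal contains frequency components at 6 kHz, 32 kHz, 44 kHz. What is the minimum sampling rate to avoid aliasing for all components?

The highest frequency component is f_max = 44 kHz.
Nyquist rate = 2 * f_max = 2 * 44 kHz = 88 kHz.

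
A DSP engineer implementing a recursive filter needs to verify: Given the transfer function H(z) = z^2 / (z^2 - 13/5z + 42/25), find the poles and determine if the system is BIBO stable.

Poles are roots of the denominator: z^2 - 13/5z + 42/25 = 0.
Quadratic formula: z = [-(-13/5) +/- sqrt((-13/5)^2 - 4*(42/25))] / 2
Discriminant = 169/25 - 168/25 = 1/25; sqrt = 1/5.
z = (13/5 +/- 1/5) / 2 => z = 7/5 or z = 6/5.
|p1| = 7/5, |p2| = 6/5.
For BIBO stability, all poles must lie inside the unit circle (|p| < 1).
System is UNSTABLE since at least one |p| >= 1.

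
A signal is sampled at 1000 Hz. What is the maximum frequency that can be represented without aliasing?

The maximum frequency that can be represented without aliasing
is the Nyquist frequency: f_max = f_s / 2 = 1000 Hz / 2 = 500 Hz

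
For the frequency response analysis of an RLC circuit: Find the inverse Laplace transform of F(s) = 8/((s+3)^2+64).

Standard pair: w/((s+a)^2+w^2) <-> e^(-at)*sin(wt)*u(t)
With a=3, w=8: f(t) = e^(-3t)*sin(8t)*u(t)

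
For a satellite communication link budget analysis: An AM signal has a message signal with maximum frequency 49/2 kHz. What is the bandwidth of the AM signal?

In AM (double-sideband), the bandwidth is twice the message frequency.
BW = 2 * f_m = 2 * 49/2 kHz = 49 kHz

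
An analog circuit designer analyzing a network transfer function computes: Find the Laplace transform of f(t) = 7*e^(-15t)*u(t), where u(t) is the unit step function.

Standard Laplace transform pair:
e^(-at)*u(t) <-> 1/(s+a)
With a = 15: L{7*e^(-15t)*u(t)} = 7/(s+15), ROC: Re(s) > -15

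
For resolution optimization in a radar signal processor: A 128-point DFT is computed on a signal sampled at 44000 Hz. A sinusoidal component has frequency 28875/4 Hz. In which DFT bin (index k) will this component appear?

DFT frequency resolution = f_s/N = 44000/128 = 1375/4 Hz
Bin index k = f_signal / resolution = 28875/4 / 1375/4 = 21
The signal frequency 28875/4 Hz falls in DFT bin k = 21.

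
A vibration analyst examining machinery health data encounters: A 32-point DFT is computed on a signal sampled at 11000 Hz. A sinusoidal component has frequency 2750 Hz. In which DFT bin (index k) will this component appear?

DFT frequency resolution = f_s/N = 11000/32 = 1375/4 Hz
Bin index k = f_signal / resolution = 2750 / 1375/4 = 8
The signal frequency 2750 Hz falls in DFT bin k = 8.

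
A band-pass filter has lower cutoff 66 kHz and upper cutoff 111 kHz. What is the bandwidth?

Bandwidth = f_high - f_low
= 111 kHz - 66 kHz = 45 kHz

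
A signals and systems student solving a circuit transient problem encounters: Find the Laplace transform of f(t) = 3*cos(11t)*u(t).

Standard pair: cos(wt)*u(t) <-> s/(s^2+w^2)
With w = 11: L{3*cos(11t)*u(t)} = 3s/(s^2+121)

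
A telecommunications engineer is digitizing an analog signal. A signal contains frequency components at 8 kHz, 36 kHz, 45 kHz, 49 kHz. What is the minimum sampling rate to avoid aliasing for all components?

The highest frequency component is f_max = 49 kHz.
Nyquist rate = 2 * f_max = 2 * 49 kHz = 98 kHz.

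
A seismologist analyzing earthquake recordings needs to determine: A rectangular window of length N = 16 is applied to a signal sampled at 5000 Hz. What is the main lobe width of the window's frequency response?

For a rectangular window of length N,
the main lobe width in frequency is 2*f_s/N.
= 2*5000/16 = 625 Hz
This determines the minimum frequency separation for resolving two sinusoids.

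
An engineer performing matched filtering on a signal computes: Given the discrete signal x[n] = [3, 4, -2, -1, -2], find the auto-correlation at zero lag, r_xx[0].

The auto-correlation at zero lag r_xx[0] equals the signal energy.
r_xx[0] = sum of x[n]^2 = 3^2 + 4^2 + (-2)^2 + (-1)^2 + (-2)^2
= 9 + 16 + 4 + 1 + 4 = 34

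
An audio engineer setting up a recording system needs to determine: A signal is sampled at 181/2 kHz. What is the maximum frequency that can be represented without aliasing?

The maximum frequency that can be represented without aliasing
is the Nyquist frequency: f_max = f_s / 2 = 181/2 kHz / 2 = 181/4 kHz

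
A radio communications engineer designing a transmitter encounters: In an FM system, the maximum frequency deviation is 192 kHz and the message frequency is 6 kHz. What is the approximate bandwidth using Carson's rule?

Carson's rule: BW = 2*(delta_f + f_m)
= 2*(192 + 6) kHz = 396 kHz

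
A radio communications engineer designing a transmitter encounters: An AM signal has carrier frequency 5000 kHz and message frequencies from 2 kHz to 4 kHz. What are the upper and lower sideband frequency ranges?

Upper sideband (USB) = fc + [fm_low, fm_high] = 5000 + [2, 4] = [5002, 5004] kHz
Lower sideband (LSB) = fc - [fm_high, fm_low] = 5000 - [4, 2] = [4996, 4998] kHz
Total occupied spectrum: 4996 kHz to 5004 kHz (plus carrier at 5000 kHz)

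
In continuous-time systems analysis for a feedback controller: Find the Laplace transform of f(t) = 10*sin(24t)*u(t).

Standard pair: sin(wt)*u(t) <-> w/(s^2+w^2)
With w = 24: L{10*sin(24t)*u(t)} = 240/(s^2+576)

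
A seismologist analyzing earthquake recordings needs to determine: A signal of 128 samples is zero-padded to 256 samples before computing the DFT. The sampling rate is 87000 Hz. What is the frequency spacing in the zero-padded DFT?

Original DFT: N = 128, resolution = f_s/N = 87000/128 = 10875/16 Hz
Zero-padded DFT: N = 256, resolution = f_s/N = 87000/256 = 10875/32 Hz
Zero-padding interpolates the spectrum (finer frequency grid)
but does NOT improve the true spectral resolution (ability to resolve close frequencies).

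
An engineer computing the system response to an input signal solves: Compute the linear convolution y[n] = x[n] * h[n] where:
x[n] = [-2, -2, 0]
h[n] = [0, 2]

y[n] = sum_k x[k]*h[n-k]. Output length = len(x) + len(h) - 1 = 3 + 2 - 1 = 4.
y[0] = -2*0 = 0
y[1] = -2*0 + -2*2 = -4
y[2] = 0*0 + -2*2 = -4
y[3] = 0*2 = 0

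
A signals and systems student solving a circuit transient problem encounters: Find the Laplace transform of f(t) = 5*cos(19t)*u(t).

Standard pair: cos(wt)*u(t) <-> s/(s^2+w^2)
With w = 19: L{5*cos(19t)*u(t)} = 5s/(s^2+361)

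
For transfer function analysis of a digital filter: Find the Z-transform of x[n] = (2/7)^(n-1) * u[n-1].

Time-shifting property: if X(z) = Z{x[n]}, then Z{x[n-d]} = z^(-d) * X(z)
X(z) = z/(z - 2/7) for x[n] = (2/7)^n * u[n]
Z{x[n-1]} = z^(-1) * z/(z - 2/7) = 1/(z - 2/7)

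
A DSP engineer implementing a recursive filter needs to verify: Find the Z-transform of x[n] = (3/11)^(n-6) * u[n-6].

Time-shifting property: if X(z) = Z{x[n]}, then Z{x[n-d]} = z^(-d) * X(z)
X(z) = z/(z - 3/11) for x[n] = (3/11)^n * u[n]
Z{x[n-6]} = z^(-6) * z/(z - 3/11) = z^(-5)/(z - 3/11)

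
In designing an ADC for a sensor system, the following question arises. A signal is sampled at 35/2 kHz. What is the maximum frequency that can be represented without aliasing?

The maximum frequency that can be represented without aliasing
is the Nyquist frequency: f_max = f_s / 2 = 35/2 kHz / 2 = 35/4 kHz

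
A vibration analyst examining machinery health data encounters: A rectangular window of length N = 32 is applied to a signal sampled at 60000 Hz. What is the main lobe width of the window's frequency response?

For a rectangular window of length N,
the main lobe width in frequency is 2*f_s/N.
= 2*60000/32 = 3750 Hz
This determines the minimum frequency separation for resolving two sinusoids.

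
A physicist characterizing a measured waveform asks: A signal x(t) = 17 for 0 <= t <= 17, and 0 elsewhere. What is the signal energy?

Energy = integral of |x(t)|^2 dt over the signal duration
= 17^2 * 17 = 289 * 17 = 4913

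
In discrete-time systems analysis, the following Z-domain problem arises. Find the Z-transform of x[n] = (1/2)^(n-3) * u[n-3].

Time-shifting property: if X(z) = Z{x[n]}, then Z{x[n-d]} = z^(-d) * X(z)
X(z) = z/(z - 1/2) for x[n] = (1/2)^n * u[n]
Z{x[n-3]} = z^(-3) * z/(z - 1/2) = z^(-2)/(z - 1/2)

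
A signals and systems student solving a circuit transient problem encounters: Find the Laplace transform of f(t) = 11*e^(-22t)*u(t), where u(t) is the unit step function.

Standard Laplace transform pair:
e^(-at)*u(t) <-> 1/(s+a)
With a = 22: L{11*e^(-22t)*u(t)} = 11/(s+22), ROC: Re(s) > -22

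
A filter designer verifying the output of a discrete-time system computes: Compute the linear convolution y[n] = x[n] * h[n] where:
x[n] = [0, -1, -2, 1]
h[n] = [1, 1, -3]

y[n] = sum_k x[k]*h[n-k]. Output length = len(x) + len(h) - 1 = 4 + 3 - 1 = 6.
y[0] = 0*1 = 0
y[1] = -1*1 + 0*1 = -1
y[2] = -2*1 + -1*1 + 0*-3 = -3
y[3] = 1*1 + -2*1 + -1*-3 = 2
y[4] = 1*1 + -2*-3 = 7
y[5] = 1*-3 = -3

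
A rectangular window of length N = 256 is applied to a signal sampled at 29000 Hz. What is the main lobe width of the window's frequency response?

For a rectangular window of length N,
the main lobe width in frequency is 2*f_s/N.
= 2*29000/256 = 3625/16 Hz
This determines the minimum frequency separation for resolving two sinusoids.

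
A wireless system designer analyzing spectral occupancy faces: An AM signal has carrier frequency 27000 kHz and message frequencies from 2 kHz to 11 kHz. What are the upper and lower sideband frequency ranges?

Upper sideband (USB) = fc + [fm_low, fm_high] = 27000 + [2, 11] = [27002, 27011] kHz
Lower sideband (LSB) = fc - [fm_high, fm_low] = 27000 - [11, 2] = [26989, 26998] kHz
Total occupied spectrum: 26989 kHz to 27011 kHz (plus carrier at 27000 kHz)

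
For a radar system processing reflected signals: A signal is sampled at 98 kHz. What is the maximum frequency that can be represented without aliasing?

The maximum frequency that can be represented without aliasing
is the Nyquist frequency: f_max = f_s / 2 = 98 kHz / 2 = 49 kHz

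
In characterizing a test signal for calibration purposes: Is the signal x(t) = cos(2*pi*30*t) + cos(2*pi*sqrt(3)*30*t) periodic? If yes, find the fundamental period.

f1 = 30 Hz, f2 = 30*sqrt(3) Hz
Ratio f2/f1 = sqrt(3), which is irrational.
Since the frequency ratio is irrational, no common period exists.
The signal is not periodic.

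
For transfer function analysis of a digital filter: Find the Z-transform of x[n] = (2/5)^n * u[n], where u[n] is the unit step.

The Z-transform of a^n * u[n] is z/(z-a) for |z| > |a|.
Here a = 2/5, so X(z) = z/(z - (2/5)) = 5z/(5z - 2)
ROC: |z| > 2/5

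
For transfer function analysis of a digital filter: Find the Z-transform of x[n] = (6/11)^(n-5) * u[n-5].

Time-shifting property: if X(z) = Z{x[n]}, then Z{x[n-d]} = z^(-d) * X(z)
X(z) = z/(z - 6/11) for x[n] = (6/11)^n * u[n]
Z{x[n-5]} = z^(-5) * z/(z - 6/11) = z^(-4)/(z - 6/11)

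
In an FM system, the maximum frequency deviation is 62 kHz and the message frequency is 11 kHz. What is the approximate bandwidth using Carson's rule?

Carson's rule: BW = 2*(delta_f + f_m)
= 2*(62 + 11) kHz = 146 kHz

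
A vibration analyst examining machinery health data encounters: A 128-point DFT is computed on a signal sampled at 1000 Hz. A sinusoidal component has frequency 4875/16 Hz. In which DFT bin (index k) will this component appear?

DFT frequency resolution = f_s/N = 1000/128 = 125/16 Hz
Bin index k = f_signal / resolution = 4875/16 / 125/16 = 39
The signal frequency 4875/16 Hz falls in DFT bin k = 39.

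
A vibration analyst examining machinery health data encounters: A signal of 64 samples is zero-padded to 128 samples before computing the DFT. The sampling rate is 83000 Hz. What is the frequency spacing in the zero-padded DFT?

Original DFT: N = 64, resolution = f_s/N = 83000/64 = 10375/8 Hz
Zero-padded DFT: N = 128, resolution = f_s/N = 83000/128 = 10375/16 Hz
Zero-padding interpolates the spectrum (finer frequency grid)
but does NOT improve the true spectral resolution (ability to resolve close frequencies).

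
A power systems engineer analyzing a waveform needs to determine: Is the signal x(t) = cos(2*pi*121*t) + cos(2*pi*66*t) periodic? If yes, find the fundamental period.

f1 = 121 Hz, f2 = 66 Hz
Period T1 = 1/121, T2 = 1/66
Ratio T1/T2 = 66/121, which is rational.
The signal is periodic with fundamental period T = 1/GCD(121,66) = 1/11 s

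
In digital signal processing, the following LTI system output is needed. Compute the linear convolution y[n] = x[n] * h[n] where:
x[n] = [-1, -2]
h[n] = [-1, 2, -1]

y[n] = sum_k x[k]*h[n-k]. Output length = len(x) + len(h) - 1 = 2 + 3 - 1 = 4.
y[0] = -1*-1 = 1
y[1] = -2*-1 + -1*2 = 0
y[2] = -2*2 + -1*-1 = -3
y[3] = -2*-1 = 2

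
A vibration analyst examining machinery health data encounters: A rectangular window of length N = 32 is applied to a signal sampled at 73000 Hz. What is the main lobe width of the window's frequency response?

For a rectangular window of length N,
the main lobe width in frequency is 2*f_s/N.
= 2*73000/32 = 9125/2 Hz
This determines the minimum frequency separation for resolving two sinusoids.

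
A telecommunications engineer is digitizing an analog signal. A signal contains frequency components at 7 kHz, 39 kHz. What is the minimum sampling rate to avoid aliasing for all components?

The highest frequency component is f_max = 39 kHz.
Nyquist rate = 2 * f_max = 2 * 39 kHz = 78 kHz.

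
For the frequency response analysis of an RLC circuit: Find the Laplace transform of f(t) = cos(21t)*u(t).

Standard pair: cos(wt)*u(t) <-> s/(s^2+w^2)
With w = 21: L{cos(21t)*u(t)} = s/(s^2+441)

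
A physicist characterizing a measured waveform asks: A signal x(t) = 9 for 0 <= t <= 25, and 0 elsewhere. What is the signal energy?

Energy = integral of |x(t)|^2 dt over the signal duration
= 9^2 * 25 = 81 * 25 = 2025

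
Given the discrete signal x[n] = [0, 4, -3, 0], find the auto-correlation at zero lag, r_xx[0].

The auto-correlation at zero lag r_xx[0] equals the signal energy.
r_xx[0] = sum of x[n]^2 = 0^2 + 4^2 + (-3)^2 + 0^2
= 0 + 16 + 9 + 0 = 25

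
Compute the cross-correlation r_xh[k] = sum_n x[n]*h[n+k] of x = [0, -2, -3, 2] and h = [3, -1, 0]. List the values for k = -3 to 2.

Both sequences indexed from 0 and zero outside their support.
Lags with overlap: k = -3 to 2.
  r_xh[-3] = x[3]*h[0] = 6
  r_xh[-2] = x[2]*h[0] + x[3]*h[1] = -11
  r_xh[-1] = x[1]*h[0] + x[2]*h[1] + x[3]*h[2] = -3
  r_xh[0] = x[0]*h[0] + x[1]*h[1] + x[2]*h[2] = 2
  r_xh[1] = x[0]*h[1] + x[1]*h[2] = 0
  r_xh[2] = x[0]*h[2] = 0
r_xh = [6, -11, -3, 2, 0, 0] (for k = -3, ..., 2)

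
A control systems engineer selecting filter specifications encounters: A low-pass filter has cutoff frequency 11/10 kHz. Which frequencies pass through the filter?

A low-pass filter passes all frequencies below the cutoff frequency 11/10 kHz and attenuates higher frequencies.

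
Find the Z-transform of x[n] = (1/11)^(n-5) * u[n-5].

Time-shifting property: if X(z) = Z{x[n]}, then Z{x[n-d]} = z^(-d) * X(z)
X(z) = z/(z - 1/11) for x[n] = (1/11)^n * u[n]
Z{x[n-5]} = z^(-5) * z/(z - 1/11) = z^(-4)/(z - 1/11)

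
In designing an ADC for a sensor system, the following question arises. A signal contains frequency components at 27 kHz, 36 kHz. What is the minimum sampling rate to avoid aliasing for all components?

The highest frequency component is f_max = 36 kHz.
Nyquist rate = 2 * f_max = 2 * 36 kHz = 72 kHz.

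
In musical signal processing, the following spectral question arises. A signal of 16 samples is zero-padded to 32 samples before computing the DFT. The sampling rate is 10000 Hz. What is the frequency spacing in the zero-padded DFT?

Original DFT: N = 16, resolution = f_s/N = 10000/16 = 625 Hz
Zero-padded DFT: N = 32, resolution = f_s/N = 10000/32 = 625/2 Hz
Zero-padding interpolates the spectrum (finer frequency grid)
but does NOT improve the true spectral resolution (ability to resolve close frequencies).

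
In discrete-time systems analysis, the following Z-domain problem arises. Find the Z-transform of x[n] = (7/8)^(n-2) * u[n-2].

Time-shifting property: if X(z) = Z{x[n]}, then Z{x[n-d]} = z^(-d) * X(z)
X(z) = z/(z - 7/8) for x[n] = (7/8)^n * u[n]
Z{x[n-2]} = z^(-2) * z/(z - 7/8) = z^(-1)/(z - 7/8)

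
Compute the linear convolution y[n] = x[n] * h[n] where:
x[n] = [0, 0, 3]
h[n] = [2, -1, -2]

y[n] = sum_k x[k]*h[n-k]. Output length = len(x) + len(h) - 1 = 3 + 3 - 1 = 5.
y[0] = 0*2 = 0
y[1] = 0*2 + 0*-1 = 0
y[2] = 3*2 + 0*-1 + 0*-2 = 6
y[3] = 3*-1 + 0*-2 = -3
y[4] = 3*-2 = -6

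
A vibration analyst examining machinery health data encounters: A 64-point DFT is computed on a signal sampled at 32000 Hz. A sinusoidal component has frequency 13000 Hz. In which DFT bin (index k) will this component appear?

DFT frequency resolution = f_s/N = 32000/64 = 500 Hz
Bin index k = f_signal / resolution = 13000 / 500 = 26
The signal frequency 13000 Hz falls in DFT bin k = 26.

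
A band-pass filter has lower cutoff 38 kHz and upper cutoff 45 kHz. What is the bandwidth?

Bandwidth = f_high - f_low
= 45 kHz - 38 kHz = 7 kHz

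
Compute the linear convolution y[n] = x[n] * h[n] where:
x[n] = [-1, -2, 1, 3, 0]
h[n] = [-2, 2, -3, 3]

y[n] = sum_k x[k]*h[n-k]. Output length = len(x) + len(h) - 1 = 5 + 4 - 1 = 8.
y[0] = -1*-2 = 2
y[1] = -2*-2 + -1*2 = 2
y[2] = 1*-2 + -2*2 + -1*-3 = -3
y[3] = 3*-2 + 1*2 + -2*-3 + -1*3 = -1
y[4] = 0*-2 + 3*2 + 1*-3 + -2*3 = -3
y[5] = 0*2 + 3*-3 + 1*3 = -6
y[6] = 0*-3 + 3*3 = 9
y[7] = 0*3 = 0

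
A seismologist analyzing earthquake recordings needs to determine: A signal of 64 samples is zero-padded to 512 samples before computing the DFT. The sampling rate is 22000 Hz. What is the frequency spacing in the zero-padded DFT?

Original DFT: N = 64, resolution = f_s/N = 22000/64 = 1375/4 Hz
Zero-padded DFT: N = 512, resolution = f_s/N = 22000/512 = 1375/32 Hz
Zero-padding interpolates the spectrum (finer frequency grid)
but does NOT improve the true spectral resolution (ability to resolve close frequencies).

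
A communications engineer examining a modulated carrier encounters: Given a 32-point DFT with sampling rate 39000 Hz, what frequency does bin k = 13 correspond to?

The frequency of DFT bin k is: f_k = k * f_s / N
f_13 = 13 * 39000 / 32 = 63375/4 Hz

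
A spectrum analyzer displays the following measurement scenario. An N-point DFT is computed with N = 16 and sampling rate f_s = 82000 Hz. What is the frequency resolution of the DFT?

DFT frequency resolution = f_s / N
= 82000 / 16 = 5125 Hz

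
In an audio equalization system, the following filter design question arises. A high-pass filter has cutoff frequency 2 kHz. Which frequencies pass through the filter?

A high-pass filter passes all frequencies above the cutoff frequency 2 kHz and attenuates lower frequencies.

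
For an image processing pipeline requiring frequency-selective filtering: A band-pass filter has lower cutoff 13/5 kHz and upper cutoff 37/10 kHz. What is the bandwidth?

Bandwidth = f_high - f_low
= 37/10 kHz - 13/5 kHz = 11/10 kHz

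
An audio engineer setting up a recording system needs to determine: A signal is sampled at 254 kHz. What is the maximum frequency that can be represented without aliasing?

The maximum frequency that can be represented without aliasing
is the Nyquist frequency: f_max = f_s / 2 = 254 kHz / 2 = 127 kHz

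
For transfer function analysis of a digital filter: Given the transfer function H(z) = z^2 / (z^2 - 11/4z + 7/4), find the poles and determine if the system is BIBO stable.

Poles are roots of the denominator: z^2 - 11/4z + 7/4 = 0.
Quadratic formula: z = [-(-11/4) +/- sqrt((-11/4)^2 - 4*(7/4))] / 2
Discriminant = 121/16 - 7 = 9/16; sqrt = 3/4.
z = (11/4 +/- 3/4) / 2 => z = 7/4 or z = 1.
|p1| = 7/4, |p2| = 1.
For BIBO stability, all poles must lie inside the unit circle (|p| < 1).
System is UNSTABLE since at least one |p| >= 1.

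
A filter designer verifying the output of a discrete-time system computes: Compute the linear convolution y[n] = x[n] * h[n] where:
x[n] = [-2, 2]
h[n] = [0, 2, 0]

y[n] = sum_k x[k]*h[n-k]. Output length = len(x) + len(h) - 1 = 2 + 3 - 1 = 4.
y[0] = -2*0 = 0
y[1] = 2*0 + -2*2 = -4
y[2] = 2*2 + -2*0 = 4
y[3] = 2*0 = 0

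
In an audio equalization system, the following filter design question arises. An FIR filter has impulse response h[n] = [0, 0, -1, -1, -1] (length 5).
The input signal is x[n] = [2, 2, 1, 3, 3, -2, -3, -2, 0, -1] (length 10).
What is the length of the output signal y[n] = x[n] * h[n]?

For linear convolution, the output length is:
len(y) = len(x) + len(h) - 1 = 10 + 5 - 1 = 14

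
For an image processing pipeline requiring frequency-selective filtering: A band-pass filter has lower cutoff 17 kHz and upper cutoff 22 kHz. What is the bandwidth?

Bandwidth = f_high - f_low
= 22 kHz - 17 kHz = 5 kHz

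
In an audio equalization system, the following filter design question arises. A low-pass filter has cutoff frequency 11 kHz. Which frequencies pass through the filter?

A low-pass filter passes all frequencies below the cutoff frequency 11 kHz and attenuates higher frequencies.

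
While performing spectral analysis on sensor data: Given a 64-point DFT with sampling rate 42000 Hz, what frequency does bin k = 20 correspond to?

The frequency of DFT bin k is: f_k = k * f_s / N
f_20 = 20 * 42000 / 64 = 13125 Hz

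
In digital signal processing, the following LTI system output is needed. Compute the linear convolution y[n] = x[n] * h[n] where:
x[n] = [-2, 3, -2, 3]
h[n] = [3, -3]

y[n] = sum_k x[k]*h[n-k]. Output length = len(x) + len(h) - 1 = 4 + 2 - 1 = 5.
y[0] = -2*3 = -6
y[1] = 3*3 + -2*-3 = 15
y[2] = -2*3 + 3*-3 = -15
y[3] = 3*3 + -2*-3 = 15
y[4] = 3*-3 = -9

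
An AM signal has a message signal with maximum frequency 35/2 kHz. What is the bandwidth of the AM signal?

In AM (double-sideband), the bandwidth is twice the message frequency.
BW = 2 * f_m = 2 * 35/2 kHz = 35 kHz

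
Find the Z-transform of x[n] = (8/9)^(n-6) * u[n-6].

Time-shifting property: if X(z) = Z{x[n]}, then Z{x[n-d]} = z^(-d) * X(z)
X(z) = z/(z - 8/9) for x[n] = (8/9)^n * u[n]
Z{x[n-6]} = z^(-6) * z/(z - 8/9) = z^(-5)/(z - 8/9)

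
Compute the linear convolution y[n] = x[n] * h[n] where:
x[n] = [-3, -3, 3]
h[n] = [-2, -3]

y[n] = sum_k x[k]*h[n-k]. Output length = len(x) + len(h) - 1 = 3 + 2 - 1 = 4.
y[0] = -3*-2 = 6
y[1] = -3*-2 + -3*-3 = 15
y[2] = 3*-2 + -3*-3 = 3
y[3] = 3*-3 = -9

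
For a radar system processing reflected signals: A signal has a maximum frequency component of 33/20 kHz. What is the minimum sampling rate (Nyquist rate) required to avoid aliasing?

By the Nyquist-Shannon sampling theorem,
the minimum sampling rate (Nyquist rate) must be at least 2 * f_max.
Nyquist rate = 2 * 33/20 kHz = 33/10 kHz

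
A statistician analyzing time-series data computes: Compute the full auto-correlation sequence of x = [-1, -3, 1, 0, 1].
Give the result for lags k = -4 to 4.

r_xx[k] = sum_m x[m]*x[m+k], indexed from 0, for k = -4 to 4:
  r_xx[-4] = x[4]*x[0] = -1
  r_xx[-3] = x[3]*x[0] + x[4]*x[1] = -3
  r_xx[-2] = x[2]*x[0] + x[3]*x[1] + x[4]*x[2] = 0
  r_xx[-1] = x[1]*x[0] + x[2]*x[1] + x[3]*x[2] + x[4]*x[3] = 0
  r_xx[0] = x[0]*x[0] + x[1]*x[1] + x[2]*x[2] + x[3]*x[3] + x[4]*x[4] = 12
  r_xx[1] = x[0]*x[1] + x[1]*x[2] + x[2]*x[3] + x[3]*x[4] = 0
  r_xx[2] = x[0]*x[2] + x[1]*x[3] + x[2]*x[4] = 0
  r_xx[3] = x[0]*x[3] + x[1]*x[4] = -3
  r_xx[4] = x[0]*x[4] = -1
r_xx = [-1, -3, 0, 0, 12, 0, 0, -3, -1]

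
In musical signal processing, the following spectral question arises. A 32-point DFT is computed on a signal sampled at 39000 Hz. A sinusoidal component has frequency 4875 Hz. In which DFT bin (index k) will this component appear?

DFT frequency resolution = f_s/N = 39000/32 = 4875/4 Hz
Bin index k = f_signal / resolution = 4875 / 4875/4 = 4
The signal frequency 4875 Hz falls in DFT bin k = 4.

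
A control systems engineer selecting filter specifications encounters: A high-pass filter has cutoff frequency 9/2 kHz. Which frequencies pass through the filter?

A high-pass filter passes all frequencies above the cutoff frequency 9/2 kHz and attenuates lower frequencies.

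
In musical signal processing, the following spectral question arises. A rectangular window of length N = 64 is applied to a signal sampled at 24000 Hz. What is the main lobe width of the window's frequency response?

For a rectangular window of length N,
the main lobe width in frequency is 2*f_s/N.
= 2*24000/64 = 750 Hz
This determines the minimum frequency separation for resolving two sinusoids.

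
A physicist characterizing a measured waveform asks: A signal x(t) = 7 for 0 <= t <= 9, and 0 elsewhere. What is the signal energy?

Energy = integral of |x(t)|^2 dt over the signal duration
= 7^2 * 9 = 49 * 9 = 441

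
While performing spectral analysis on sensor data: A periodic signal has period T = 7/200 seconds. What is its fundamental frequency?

The fundamental frequency is the reciprocal of the period.
f = 1/T = 1/(7/200) = 200/7 Hz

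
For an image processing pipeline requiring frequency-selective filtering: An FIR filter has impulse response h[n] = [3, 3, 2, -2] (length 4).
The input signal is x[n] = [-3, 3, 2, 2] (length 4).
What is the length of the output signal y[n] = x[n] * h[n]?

For linear convolution, the output length is:
len(y) = len(x) + len(h) - 1 = 4 + 4 - 1 = 7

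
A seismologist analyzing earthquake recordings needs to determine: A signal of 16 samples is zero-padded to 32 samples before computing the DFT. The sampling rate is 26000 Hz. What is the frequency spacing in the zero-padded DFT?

Original DFT: N = 16, resolution = f_s/N = 26000/16 = 1625 Hz
Zero-padded DFT: N = 32, resolution = f_s/N = 26000/32 = 1625/2 Hz
Zero-padding interpolates the spectrum (finer frequency grid)
but does NOT improve the true spectral resolution (ability to resolve close frequencies).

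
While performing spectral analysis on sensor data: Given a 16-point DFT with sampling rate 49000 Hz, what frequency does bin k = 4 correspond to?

The frequency of DFT bin k is: f_k = k * f_s / N
f_4 = 4 * 49000 / 16 = 12250 Hz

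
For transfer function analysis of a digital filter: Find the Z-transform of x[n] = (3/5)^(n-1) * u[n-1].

Time-shifting property: if X(z) = Z{x[n]}, then Z{x[n-d]} = z^(-d) * X(z)
X(z) = z/(z - 3/5) for x[n] = (3/5)^n * u[n]
Z{x[n-1]} = z^(-1) * z/(z - 3/5) = 1/(z - 3/5)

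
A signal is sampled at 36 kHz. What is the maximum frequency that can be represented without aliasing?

The maximum frequency that can be represented without aliasing
is the Nyquist frequency: f_max = f_s / 2 = 36 kHz / 2 = 18 kHz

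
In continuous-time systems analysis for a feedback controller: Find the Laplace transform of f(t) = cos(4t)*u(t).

Standard pair: cos(wt)*u(t) <-> s/(s^2+w^2)
With w = 4: L{cos(4t)*u(t)} = s/(s^2+16)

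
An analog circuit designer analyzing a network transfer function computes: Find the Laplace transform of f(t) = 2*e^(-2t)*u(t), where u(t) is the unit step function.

Standard Laplace transform pair:
e^(-at)*u(t) <-> 1/(s+a)
With a = 2: L{2*e^(-2t)*u(t)} = 2/(s+2), ROC: Re(s) > -2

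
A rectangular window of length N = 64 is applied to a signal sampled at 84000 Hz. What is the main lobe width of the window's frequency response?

For a rectangular window of length N,
the main lobe width in frequency is 2*f_s/N.
= 2*84000/64 = 2625 Hz
This determines the minimum frequency separation for resolving two sinusoids.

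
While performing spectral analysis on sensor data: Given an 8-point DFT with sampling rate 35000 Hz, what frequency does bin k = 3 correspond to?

The frequency of DFT bin k is: f_k = k * f_s / N
f_3 = 3 * 35000 / 8 = 13125 Hz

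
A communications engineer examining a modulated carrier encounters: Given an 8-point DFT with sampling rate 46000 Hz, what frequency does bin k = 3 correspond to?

The frequency of DFT bin k is: f_k = k * f_s / N
f_3 = 3 * 46000 / 8 = 17250 Hz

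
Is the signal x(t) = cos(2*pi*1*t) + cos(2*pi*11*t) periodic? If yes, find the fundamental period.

f1 = 1 Hz, f2 = 11 Hz
Period T1 = 1/1, T2 = 1/11
Ratio T1/T2 = 11/1, which is rational.
The signal is periodic with fundamental period T = 1/GCD(1,11) = 1 s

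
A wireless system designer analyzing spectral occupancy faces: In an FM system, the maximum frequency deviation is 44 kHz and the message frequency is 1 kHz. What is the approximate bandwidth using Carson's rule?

Carson's rule: BW = 2*(delta_f + f_m)
= 2*(44 + 1) kHz = 90 kHz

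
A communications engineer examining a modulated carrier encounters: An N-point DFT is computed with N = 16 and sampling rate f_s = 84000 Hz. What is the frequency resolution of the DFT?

DFT frequency resolution = f_s / N
= 84000 / 16 = 5250 Hz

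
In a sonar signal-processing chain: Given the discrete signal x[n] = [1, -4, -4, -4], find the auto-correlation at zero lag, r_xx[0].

The auto-correlation at zero lag r_xx[0] equals the signal energy.
r_xx[0] = sum of x[n]^2 = 1^2 + (-4)^2 + (-4)^2 + (-4)^2
= 1 + 16 + 16 + 16 = 49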